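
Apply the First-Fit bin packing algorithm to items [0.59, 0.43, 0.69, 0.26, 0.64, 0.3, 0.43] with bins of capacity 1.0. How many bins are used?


Place items sequentially using First-Fit:
  Item 0.59 -> new Bin 1
  Item 0.43 -> new Bin 2
  Item 0.69 -> new Bin 3
  Item 0.26 -> Bin 1 (now 0.85)
  Item 0.64 -> new Bin 4
  Item 0.3 -> Bin 2 (now 0.73)
  Item 0.43 -> new Bin 5
Total bins used = 5

5


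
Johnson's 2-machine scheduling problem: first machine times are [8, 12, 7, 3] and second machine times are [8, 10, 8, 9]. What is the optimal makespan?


Apply Johnson's rule:
  Group 1 (a <= b): [(4, 3, 9), (3, 7, 8), (1, 8, 8)]
  Group 2 (a > b): [(2, 12, 10)]
Optimal job order: [4, 3, 1, 2]
Schedule:
  Job 4: M1 done at 3, M2 done at 12
  Job 3: M1 done at 10, M2 done at 20
  Job 1: M1 done at 18, M2 done at 28
  Job 2: M1 done at 30, M2 done at 40
Makespan = 40

40


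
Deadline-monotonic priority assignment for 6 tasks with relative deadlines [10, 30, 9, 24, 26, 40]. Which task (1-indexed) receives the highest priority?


Sort tasks by relative deadline (ascending):
  Task 3: deadline = 9
  Task 1: deadline = 10
  Task 4: deadline = 24
  Task 5: deadline = 26
  Task 2: deadline = 30
  Task 6: deadline = 40
Priority order (highest first): [3, 1, 4, 5, 2, 6]
Highest priority task = 3

3


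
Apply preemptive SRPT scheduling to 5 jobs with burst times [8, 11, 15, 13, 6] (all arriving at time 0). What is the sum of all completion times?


Since all jobs arrive at t=0, SRPT equals SPT ordering.
SPT order: [6, 8, 11, 13, 15]
Completion times:
  Job 1: p=6, C=6
  Job 2: p=8, C=14
  Job 3: p=11, C=25
  Job 4: p=13, C=38
  Job 5: p=15, C=53
Total completion time = 6 + 14 + 25 + 38 + 53 = 136

136


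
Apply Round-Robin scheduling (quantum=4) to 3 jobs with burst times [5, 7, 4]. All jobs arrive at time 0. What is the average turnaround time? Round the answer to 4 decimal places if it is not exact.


Time quantum = 4
Execution trace:
  J1 runs 4 units, time = 4
  J2 runs 4 units, time = 8
  J3 runs 4 units, time = 12
  J1 runs 1 units, time = 13
  J2 runs 3 units, time = 16
Finish times: [13, 16, 12]
Average turnaround = 41/3 = 13.6667

13.6667


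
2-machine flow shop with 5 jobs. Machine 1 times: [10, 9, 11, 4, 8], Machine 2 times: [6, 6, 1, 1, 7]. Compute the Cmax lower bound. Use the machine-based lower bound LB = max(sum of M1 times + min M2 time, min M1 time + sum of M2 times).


LB1 = sum(M1 times) + min(M2 times) = 42 + 1 = 43
LB2 = min(M1 times) + sum(M2 times) = 4 + 21 = 25
Lower bound = max(LB1, LB2) = max(43, 25) = 43

43


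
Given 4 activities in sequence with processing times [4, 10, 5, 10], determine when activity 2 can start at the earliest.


Activity 2 starts after activities 1 through 1 complete.
Predecessor durations: [4]
ES = 4 = 4

4


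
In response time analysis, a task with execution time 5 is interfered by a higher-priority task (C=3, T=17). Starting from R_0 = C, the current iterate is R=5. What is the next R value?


R_next = C + ceil(R_prev / T_hp) * C_hp
ceil(5 / 17) = ceil(0.2941) = 1
Interference = 1 * 3 = 3
R_next = 5 + 3 = 8

8


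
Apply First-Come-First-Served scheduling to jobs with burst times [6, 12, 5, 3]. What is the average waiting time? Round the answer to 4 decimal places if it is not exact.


FCFS order (as given): [6, 12, 5, 3]
Waiting times:
  Job 1: wait = 0
  Job 2: wait = 6
  Job 3: wait = 18
  Job 4: wait = 23
Sum of waiting times = 47
Average waiting time = 47/4 = 11.75

11.75


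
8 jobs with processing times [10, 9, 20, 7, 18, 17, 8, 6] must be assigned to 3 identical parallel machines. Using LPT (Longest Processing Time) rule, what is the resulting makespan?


Sort jobs in decreasing order (LPT): [20, 18, 17, 10, 9, 8, 7, 6]
Assign each job to the least loaded machine:
  Machine 1: jobs [20, 8], load = 28
  Machine 2: jobs [18, 9, 7], load = 34
  Machine 3: jobs [17, 10, 6], load = 33
Makespan = max load = 34

34


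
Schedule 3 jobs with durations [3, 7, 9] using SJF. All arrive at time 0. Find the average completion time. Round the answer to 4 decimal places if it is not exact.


SJF order (ascending): [3, 7, 9]
Completion times:
  Job 1: burst=3, C=3
  Job 2: burst=7, C=10
  Job 3: burst=9, C=19
Average completion = 32/3 = 10.6667

10.6667


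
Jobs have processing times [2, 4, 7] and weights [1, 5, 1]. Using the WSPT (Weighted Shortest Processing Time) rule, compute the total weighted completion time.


Compute p/w ratios and sort ascending (WSPT): [(4, 5), (2, 1), (7, 1)]
Compute weighted completion times:
  Job (p=4,w=5): C=4, w*C=5*4=20
  Job (p=2,w=1): C=6, w*C=1*6=6
  Job (p=7,w=1): C=13, w*C=1*13=13
Total weighted completion time = 39

39


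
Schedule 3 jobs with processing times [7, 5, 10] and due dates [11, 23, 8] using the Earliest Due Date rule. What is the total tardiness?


Sort by due date (EDD order): [(10, 8), (7, 11), (5, 23)]
Compute completion times and tardiness:
  Job 1: p=10, d=8, C=10, tardiness=max(0,10-8)=2
  Job 2: p=7, d=11, C=17, tardiness=max(0,17-11)=6
  Job 3: p=5, d=23, C=22, tardiness=max(0,22-23)=0
Total tardiness = 8

8


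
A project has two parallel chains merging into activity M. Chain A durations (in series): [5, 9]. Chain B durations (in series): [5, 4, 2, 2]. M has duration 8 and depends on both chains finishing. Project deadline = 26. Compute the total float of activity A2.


Forward pass: ES(A2) = sum of predecessors on chain A = 5
EF = ES + duration = 5 + 9 = 14
Backward pass: LF(M) = deadline = 26; LS(M) = 26 - 8 = 18
LF(A2) = LS(M) - sum(successors on chain A) = 18 - 0 = 18
LS = LF - duration = 18 - 9 = 9
Total float = LS - ES = 9 - 5 = 4

4


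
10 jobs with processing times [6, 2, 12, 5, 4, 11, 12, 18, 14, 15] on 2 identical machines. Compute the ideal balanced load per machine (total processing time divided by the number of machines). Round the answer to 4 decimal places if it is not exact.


Total processing time = 6 + 2 + 12 + 5 + 4 + 11 + 12 + 18 + 14 + 15 = 99
Number of machines = 2
Ideal balanced load = 99 / 2 = 49.5

49.5


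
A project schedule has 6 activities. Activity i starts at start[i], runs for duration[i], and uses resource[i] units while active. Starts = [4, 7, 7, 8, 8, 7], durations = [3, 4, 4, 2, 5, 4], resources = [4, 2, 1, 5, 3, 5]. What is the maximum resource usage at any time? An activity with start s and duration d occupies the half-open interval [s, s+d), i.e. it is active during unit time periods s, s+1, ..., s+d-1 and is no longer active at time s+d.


Each activity i is active on [start_i, start_i + duration_i).
Compute total resource usage per time slot:
  t=0: active resources = [], total = 0
  t=1: active resources = [], total = 0
  t=2: active resources = [], total = 0
  t=3: active resources = [], total = 0
  t=4: active resources = [4], total = 4
  t=5: active resources = [4], total = 4
  t=6: active resources = [4], total = 4
  t=7: active resources = [2, 1, 5], total = 8
  t=8: active resources = [2, 1, 5, 3, 5], total = 16
  t=9: active resources = [2, 1, 5, 3, 5], total = 16
  t=10: active resources = [2, 1, 3, 5], total = 11
  t=11: active resources = [3], total = 3
  t=12: active resources = [3], total = 3
Peak resource demand = 16

16


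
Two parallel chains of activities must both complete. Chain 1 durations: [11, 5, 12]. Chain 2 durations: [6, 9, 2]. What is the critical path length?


Path A total = 11 + 5 + 12 = 28
Path B total = 6 + 9 + 2 = 17
Critical path = longest path = max(28, 17) = 28

28


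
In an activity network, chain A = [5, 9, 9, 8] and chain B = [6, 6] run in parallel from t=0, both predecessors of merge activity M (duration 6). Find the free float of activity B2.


ES(B2) = sum of predecessors on chain B = 6
EF(B2) = ES + duration = 6 + 6 = 12
Successor of B2 is M. ES(M) = max(sum(A), sum(B)) = max(31, 12) = 31
Free float = ES(successor) - EF(current) = 31 - 12 = 19

19


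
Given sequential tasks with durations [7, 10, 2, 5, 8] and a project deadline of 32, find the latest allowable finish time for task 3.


LF(activity 3) = deadline - sum of successor durations
Successors: activities 4 through 5 with durations [5, 8]
Sum of successor durations = 13
LF = 32 - 13 = 19

19


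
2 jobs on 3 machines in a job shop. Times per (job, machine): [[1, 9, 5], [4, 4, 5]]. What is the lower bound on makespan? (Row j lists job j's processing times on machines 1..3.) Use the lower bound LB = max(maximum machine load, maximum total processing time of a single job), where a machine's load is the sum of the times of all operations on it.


Machine loads:
  Machine 1: 1 + 4 = 5
  Machine 2: 9 + 4 = 13
  Machine 3: 5 + 5 = 10
Max machine load = 13
Job totals:
  Job 1: 15
  Job 2: 13
Max job total = 15
Lower bound = max(13, 15) = 15

15


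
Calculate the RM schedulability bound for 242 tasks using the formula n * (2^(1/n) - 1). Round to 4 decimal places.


Compute 2^(1/242) = 1.0028683504
Subtract 1: 1.0028683504 - 1 = 0.0028683504
Multiply by n: 242 * 0.0028683504 = 0.6941407968
Round to 4 dp: 0.6941

0.6941


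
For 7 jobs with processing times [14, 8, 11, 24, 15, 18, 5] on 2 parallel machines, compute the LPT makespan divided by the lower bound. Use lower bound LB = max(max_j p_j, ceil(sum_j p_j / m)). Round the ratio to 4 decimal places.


LPT order: [24, 18, 15, 14, 11, 8, 5]
Machine loads after assignment: [46, 49]
LPT makespan = 49
Lower bound = max(max_job, ceil(total/2)) = max(24, 48) = 48
Ratio = 49 / 48 = 1.0208

1.0208


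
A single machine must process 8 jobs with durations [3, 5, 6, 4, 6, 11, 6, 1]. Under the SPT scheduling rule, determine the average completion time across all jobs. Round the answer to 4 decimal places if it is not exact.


Sort jobs by processing time (SPT order): [1, 3, 4, 5, 6, 6, 6, 11]
Compute completion times sequentially:
  Job 1: processing = 1, completes at 1
  Job 2: processing = 3, completes at 4
  Job 3: processing = 4, completes at 8
  Job 4: processing = 5, completes at 13
  Job 5: processing = 6, completes at 19
  Job 6: processing = 6, completes at 25
  Job 7: processing = 6, completes at 31
  Job 8: processing = 11, completes at 42
Sum of completion times = 143
Average completion time = 143/8 = 17.875

17.875


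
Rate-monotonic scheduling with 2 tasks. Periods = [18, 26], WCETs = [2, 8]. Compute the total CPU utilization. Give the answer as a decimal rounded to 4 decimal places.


Compute individual utilizations (exact fractions):
  Task 1: C/T = 2/18 = 1/9 (approx. 0.1111)
  Task 2: C/T = 8/26 = 4/13 (approx. 0.3077)
Total utilization U = 1/9 + 4/13 = 49/117
Rounded to 4 decimal places: U = 0.4188
RM (Liu & Layland) bound for 2 tasks = 0.828427; compare with U = 49/117 (approx. 0.418803)
U <= bound, so schedulable by RM sufficient condition.

0.4188


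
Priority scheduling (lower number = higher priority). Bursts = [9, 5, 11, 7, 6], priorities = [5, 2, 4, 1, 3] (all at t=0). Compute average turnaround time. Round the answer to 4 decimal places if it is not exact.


Sort by priority (ascending = highest first):
Order: [(1, 7), (2, 5), (3, 6), (4, 11), (5, 9)]
Completion times:
  Priority 1, burst=7, C=7
  Priority 2, burst=5, C=12
  Priority 3, burst=6, C=18
  Priority 4, burst=11, C=29
  Priority 5, burst=9, C=38
Average turnaround = 104/5 = 20.8

20.8


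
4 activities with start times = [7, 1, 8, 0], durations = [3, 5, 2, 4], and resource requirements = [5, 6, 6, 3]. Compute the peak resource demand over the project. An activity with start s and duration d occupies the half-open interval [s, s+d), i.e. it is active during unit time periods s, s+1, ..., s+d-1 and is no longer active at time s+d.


Each activity i is active on [start_i, start_i + duration_i).
Compute total resource usage per time slot:
  t=0: active resources = [3], total = 3
  t=1: active resources = [6, 3], total = 9
  t=2: active resources = [6, 3], total = 9
  t=3: active resources = [6, 3], total = 9
  t=4: active resources = [6], total = 6
  t=5: active resources = [6], total = 6
  t=6: active resources = [], total = 0
  t=7: active resources = [5], total = 5
  t=8: active resources = [5, 6], total = 11
  t=9: active resources = [5, 6], total = 11
Peak resource demand = 11

11


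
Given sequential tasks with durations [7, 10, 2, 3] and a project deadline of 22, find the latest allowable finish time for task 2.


LF(activity 2) = deadline - sum of successor durations
Successors: activities 3 through 4 with durations [2, 3]
Sum of successor durations = 5
LF = 22 - 5 = 17

17


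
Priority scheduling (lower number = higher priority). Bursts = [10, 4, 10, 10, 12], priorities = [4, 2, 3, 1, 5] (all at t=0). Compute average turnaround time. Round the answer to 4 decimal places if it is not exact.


Sort by priority (ascending = highest first):
Order: [(1, 10), (2, 4), (3, 10), (4, 10), (5, 12)]
Completion times:
  Priority 1, burst=10, C=10
  Priority 2, burst=4, C=14
  Priority 3, burst=10, C=24
  Priority 4, burst=10, C=34
  Priority 5, burst=12, C=46
Average turnaround = 128/5 = 25.6

25.6


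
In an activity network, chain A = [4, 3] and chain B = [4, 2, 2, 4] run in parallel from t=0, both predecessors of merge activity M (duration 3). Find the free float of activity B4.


ES(B4) = sum of predecessors on chain B = 8
EF(B4) = ES + duration = 8 + 4 = 12
Successor of B4 is M. ES(M) = max(sum(A), sum(B)) = max(7, 12) = 12
Free float = ES(successor) - EF(current) = 12 - 12 = 0

0


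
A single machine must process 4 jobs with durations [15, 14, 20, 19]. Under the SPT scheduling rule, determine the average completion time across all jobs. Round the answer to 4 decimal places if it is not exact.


Sort jobs by processing time (SPT order): [14, 15, 19, 20]
Compute completion times sequentially:
  Job 1: processing = 14, completes at 14
  Job 2: processing = 15, completes at 29
  Job 3: processing = 19, completes at 48
  Job 4: processing = 20, completes at 68
Sum of completion times = 159
Average completion time = 159/4 = 39.75

39.75


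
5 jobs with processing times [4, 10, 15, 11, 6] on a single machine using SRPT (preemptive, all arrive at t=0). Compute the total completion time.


Since all jobs arrive at t=0, SRPT equals SPT ordering.
SPT order: [4, 6, 10, 11, 15]
Completion times:
  Job 1: p=4, C=4
  Job 2: p=6, C=10
  Job 3: p=10, C=20
  Job 4: p=11, C=31
  Job 5: p=15, C=46
Total completion time = 4 + 10 + 20 + 31 + 46 = 111

111


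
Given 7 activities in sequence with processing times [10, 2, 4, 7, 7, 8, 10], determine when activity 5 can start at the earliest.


Activity 5 starts after activities 1 through 4 complete.
Predecessor durations: [10, 2, 4, 7]
ES = 10 + 2 + 4 + 7 = 23

23


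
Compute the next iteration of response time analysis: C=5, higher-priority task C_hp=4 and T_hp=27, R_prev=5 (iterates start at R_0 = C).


R_next = C + ceil(R_prev / T_hp) * C_hp
ceil(5 / 27) = ceil(0.1852) = 1
Interference = 1 * 4 = 4
R_next = 5 + 4 = 9

9


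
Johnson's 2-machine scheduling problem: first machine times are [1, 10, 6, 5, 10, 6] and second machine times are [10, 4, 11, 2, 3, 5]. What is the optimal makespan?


Apply Johnson's rule:
  Group 1 (a <= b): [(1, 1, 10), (3, 6, 11)]
  Group 2 (a > b): [(6, 6, 5), (2, 10, 4), (5, 10, 3), (4, 5, 2)]
Optimal job order: [1, 3, 6, 2, 5, 4]
Schedule:
  Job 1: M1 done at 1, M2 done at 11
  Job 3: M1 done at 7, M2 done at 22
  Job 6: M1 done at 13, M2 done at 27
  Job 2: M1 done at 23, M2 done at 31
  Job 5: M1 done at 33, M2 done at 36
  Job 4: M1 done at 38, M2 done at 40
Makespan = 40

40


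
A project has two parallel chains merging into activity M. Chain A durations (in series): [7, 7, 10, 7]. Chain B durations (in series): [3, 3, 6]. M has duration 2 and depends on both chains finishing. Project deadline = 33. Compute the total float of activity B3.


Forward pass: ES(B3) = sum of predecessors on chain B = 6
EF = ES + duration = 6 + 6 = 12
Backward pass: LF(M) = deadline = 33; LS(M) = 33 - 2 = 31
LF(B3) = LS(M) - sum(successors on chain B) = 31 - 0 = 31
LS = LF - duration = 31 - 6 = 25
Total float = LS - ES = 25 - 6 = 19

19


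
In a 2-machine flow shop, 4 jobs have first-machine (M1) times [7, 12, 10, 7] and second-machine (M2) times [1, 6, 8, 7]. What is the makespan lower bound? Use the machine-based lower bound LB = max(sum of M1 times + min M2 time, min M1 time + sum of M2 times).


LB1 = sum(M1 times) + min(M2 times) = 36 + 1 = 37
LB2 = min(M1 times) + sum(M2 times) = 7 + 22 = 29
Lower bound = max(LB1, LB2) = max(37, 29) = 37

37


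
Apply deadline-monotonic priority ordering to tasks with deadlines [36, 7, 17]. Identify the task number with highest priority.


Sort tasks by relative deadline (ascending):
  Task 2: deadline = 7
  Task 3: deadline = 17
  Task 1: deadline = 36
Priority order (highest first): [2, 3, 1]
Highest priority task = 2

2


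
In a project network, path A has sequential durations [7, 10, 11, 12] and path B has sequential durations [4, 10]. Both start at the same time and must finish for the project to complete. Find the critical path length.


Path A total = 7 + 10 + 11 + 12 = 40
Path B total = 4 + 10 = 14
Critical path = longest path = max(40, 14) = 40

40


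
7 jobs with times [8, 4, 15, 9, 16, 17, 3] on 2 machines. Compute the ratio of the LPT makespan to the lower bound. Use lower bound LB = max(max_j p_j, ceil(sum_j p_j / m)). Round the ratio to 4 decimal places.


LPT order: [17, 16, 15, 9, 8, 4, 3]
Machine loads after assignment: [37, 35]
LPT makespan = 37
Lower bound = max(max_job, ceil(total/2)) = max(17, 36) = 36
Ratio = 37 / 36 = 1.0278

1.0278


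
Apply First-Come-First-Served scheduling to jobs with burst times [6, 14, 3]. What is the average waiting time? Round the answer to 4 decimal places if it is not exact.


FCFS order (as given): [6, 14, 3]
Waiting times:
  Job 1: wait = 0
  Job 2: wait = 6
  Job 3: wait = 20
Sum of waiting times = 26
Average waiting time = 26/3 = 8.6667

8.6667


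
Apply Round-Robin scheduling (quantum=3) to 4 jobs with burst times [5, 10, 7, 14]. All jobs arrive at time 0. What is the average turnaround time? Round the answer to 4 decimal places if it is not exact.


Time quantum = 3
Execution trace:
  J1 runs 3 units, time = 3
  J2 runs 3 units, time = 6
  J3 runs 3 units, time = 9
  J4 runs 3 units, time = 12
  J1 runs 2 units, time = 14
  J2 runs 3 units, time = 17
  J3 runs 3 units, time = 20
  J4 runs 3 units, time = 23
  J2 runs 3 units, time = 26
  J3 runs 1 units, time = 27
  J4 runs 3 units, time = 30
  J2 runs 1 units, time = 31
  J4 runs 3 units, time = 34
  J4 runs 2 units, time = 36
Finish times: [14, 31, 27, 36]
Average turnaround = 108/4 = 27.0

27.0


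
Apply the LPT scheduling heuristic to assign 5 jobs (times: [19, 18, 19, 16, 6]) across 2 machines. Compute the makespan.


Sort jobs in decreasing order (LPT): [19, 19, 18, 16, 6]
Assign each job to the least loaded machine:
  Machine 1: jobs [19, 18], load = 37
  Machine 2: jobs [19, 16, 6], load = 41
Makespan = max load = 41

41


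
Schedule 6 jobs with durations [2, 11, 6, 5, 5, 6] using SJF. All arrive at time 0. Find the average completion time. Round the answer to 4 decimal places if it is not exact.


SJF order (ascending): [2, 5, 5, 6, 6, 11]
Completion times:
  Job 1: burst=2, C=2
  Job 2: burst=5, C=7
  Job 3: burst=5, C=12
  Job 4: burst=6, C=18
  Job 5: burst=6, C=24
  Job 6: burst=11, C=35
Average completion = 98/6 = 16.3333

16.3333


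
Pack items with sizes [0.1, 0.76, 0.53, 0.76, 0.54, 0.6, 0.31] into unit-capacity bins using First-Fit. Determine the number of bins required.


Place items sequentially using First-Fit:
  Item 0.1 -> new Bin 1
  Item 0.76 -> Bin 1 (now 0.86)
  Item 0.53 -> new Bin 2
  Item 0.76 -> new Bin 3
  Item 0.54 -> new Bin 4
  Item 0.6 -> new Bin 5
  Item 0.31 -> Bin 2 (now 0.84)
Total bins used = 5

5


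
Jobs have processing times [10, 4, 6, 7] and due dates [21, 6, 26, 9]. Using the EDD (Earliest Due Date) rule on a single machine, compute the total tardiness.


Sort by due date (EDD order): [(4, 6), (7, 9), (10, 21), (6, 26)]
Compute completion times and tardiness:
  Job 1: p=4, d=6, C=4, tardiness=max(0,4-6)=0
  Job 2: p=7, d=9, C=11, tardiness=max(0,11-9)=2
  Job 3: p=10, d=21, C=21, tardiness=max(0,21-21)=0
  Job 4: p=6, d=26, C=27, tardiness=max(0,27-26)=1
Total tardiness = 3

3


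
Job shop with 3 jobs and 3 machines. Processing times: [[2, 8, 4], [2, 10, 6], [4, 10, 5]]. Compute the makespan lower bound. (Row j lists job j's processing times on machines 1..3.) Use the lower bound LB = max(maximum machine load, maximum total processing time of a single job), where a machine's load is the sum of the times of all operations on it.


Machine loads:
  Machine 1: 2 + 2 + 4 = 8
  Machine 2: 8 + 10 + 10 = 28
  Machine 3: 4 + 6 + 5 = 15
Max machine load = 28
Job totals:
  Job 1: 14
  Job 2: 18
  Job 3: 19
Max job total = 19
Lower bound = max(28, 19) = 28

28


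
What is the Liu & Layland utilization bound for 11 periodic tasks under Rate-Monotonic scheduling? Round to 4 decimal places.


Compute 2^(1/11) = 1.0650410894
Subtract 1: 1.0650410894 - 1 = 0.0650410894
Multiply by n: 11 * 0.0650410894 = 0.7154519834
Round to 4 dp: 0.7155

0.7155


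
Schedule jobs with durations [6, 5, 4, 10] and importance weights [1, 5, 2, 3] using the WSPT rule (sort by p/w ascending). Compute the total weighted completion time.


Compute p/w ratios and sort ascending (WSPT): [(5, 5), (4, 2), (10, 3), (6, 1)]
Compute weighted completion times:
  Job (p=5,w=5): C=5, w*C=5*5=25
  Job (p=4,w=2): C=9, w*C=2*9=18
  Job (p=10,w=3): C=19, w*C=3*19=57
  Job (p=6,w=1): C=25, w*C=1*25=25
Total weighted completion time = 125

125


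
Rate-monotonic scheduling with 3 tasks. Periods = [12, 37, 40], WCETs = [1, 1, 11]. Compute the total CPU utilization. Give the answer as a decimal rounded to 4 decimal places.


Compute individual utilizations (exact fractions):
  Task 1: C/T = 1/12 (approx. 0.0833)
  Task 2: C/T = 1/37 (approx. 0.027)
  Task 3: C/T = 11/40 (approx. 0.275)
Total utilization U = 1/12 + 1/37 + 11/40 = 1711/4440
Rounded to 4 decimal places: U = 0.3854
RM (Liu & Layland) bound for 3 tasks = 0.779763; compare with U = 1711/4440 (approx. 0.385360)
U <= bound, so schedulable by RM sufficient condition.

0.3854


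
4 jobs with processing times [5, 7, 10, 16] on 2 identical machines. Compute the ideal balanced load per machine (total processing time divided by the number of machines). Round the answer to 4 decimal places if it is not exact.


Total processing time = 5 + 7 + 10 + 16 = 38
Number of machines = 2
Ideal balanced load = 38 / 2 = 19.0

19.0


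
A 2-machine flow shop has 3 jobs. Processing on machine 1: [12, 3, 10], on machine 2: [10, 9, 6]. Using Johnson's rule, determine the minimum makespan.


Apply Johnson's rule:
  Group 1 (a <= b): [(2, 3, 9)]
  Group 2 (a > b): [(1, 12, 10), (3, 10, 6)]
Optimal job order: [2, 1, 3]
Schedule:
  Job 2: M1 done at 3, M2 done at 12
  Job 1: M1 done at 15, M2 done at 25
  Job 3: M1 done at 25, M2 done at 31
Makespan = 31

31


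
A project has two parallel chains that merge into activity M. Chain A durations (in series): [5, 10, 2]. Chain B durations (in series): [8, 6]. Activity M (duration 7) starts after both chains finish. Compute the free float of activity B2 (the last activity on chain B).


ES(B2) = sum of predecessors on chain B = 8
EF(B2) = ES + duration = 8 + 6 = 14
Successor of B2 is M. ES(M) = max(sum(A), sum(B)) = max(17, 14) = 17
Free float = ES(successor) - EF(current) = 17 - 14 = 3

3


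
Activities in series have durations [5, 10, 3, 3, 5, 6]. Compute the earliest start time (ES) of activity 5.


Activity 5 starts after activities 1 through 4 complete.
Predecessor durations: [5, 10, 3, 3]
ES = 5 + 10 + 3 + 3 = 21

21


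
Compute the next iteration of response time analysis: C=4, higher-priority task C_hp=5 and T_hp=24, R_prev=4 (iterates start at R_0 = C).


R_next = C + ceil(R_prev / T_hp) * C_hp
ceil(4 / 24) = ceil(0.1667) = 1
Interference = 1 * 5 = 5
R_next = 4 + 5 = 9

9


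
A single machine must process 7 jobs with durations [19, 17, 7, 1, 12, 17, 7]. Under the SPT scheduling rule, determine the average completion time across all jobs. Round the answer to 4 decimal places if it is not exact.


Sort jobs by processing time (SPT order): [1, 7, 7, 12, 17, 17, 19]
Compute completion times sequentially:
  Job 1: processing = 1, completes at 1
  Job 2: processing = 7, completes at 8
  Job 3: processing = 7, completes at 15
  Job 4: processing = 12, completes at 27
  Job 5: processing = 17, completes at 44
  Job 6: processing = 17, completes at 61
  Job 7: processing = 19, completes at 80
Sum of completion times = 236
Average completion time = 236/7 = 33.7143

33.7143


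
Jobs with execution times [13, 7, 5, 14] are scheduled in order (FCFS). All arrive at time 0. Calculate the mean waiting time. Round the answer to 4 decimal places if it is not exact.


FCFS order (as given): [13, 7, 5, 14]
Waiting times:
  Job 1: wait = 0
  Job 2: wait = 13
  Job 3: wait = 20
  Job 4: wait = 25
Sum of waiting times = 58
Average waiting time = 58/4 = 14.5

14.5


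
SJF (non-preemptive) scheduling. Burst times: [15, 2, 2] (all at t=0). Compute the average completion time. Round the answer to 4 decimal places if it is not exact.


SJF order (ascending): [2, 2, 15]
Completion times:
  Job 1: burst=2, C=2
  Job 2: burst=2, C=4
  Job 3: burst=15, C=19
Average completion = 25/3 = 8.3333

8.3333


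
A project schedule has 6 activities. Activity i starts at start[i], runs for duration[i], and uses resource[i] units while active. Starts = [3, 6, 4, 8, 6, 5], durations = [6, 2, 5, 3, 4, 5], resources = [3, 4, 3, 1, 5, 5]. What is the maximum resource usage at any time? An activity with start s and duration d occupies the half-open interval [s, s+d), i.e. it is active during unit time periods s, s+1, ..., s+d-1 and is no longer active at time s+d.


Each activity i is active on [start_i, start_i + duration_i).
Compute total resource usage per time slot:
  t=0: active resources = [], total = 0
  t=1: active resources = [], total = 0
  t=2: active resources = [], total = 0
  t=3: active resources = [3], total = 3
  t=4: active resources = [3, 3], total = 6
  t=5: active resources = [3, 3, 5], total = 11
  t=6: active resources = [3, 4, 3, 5, 5], total = 20
  t=7: active resources = [3, 4, 3, 5, 5], total = 20
  t=8: active resources = [3, 3, 1, 5, 5], total = 17
  t=9: active resources = [1, 5, 5], total = 11
  t=10: active resources = [1], total = 1
Peak resource demand = 20

20


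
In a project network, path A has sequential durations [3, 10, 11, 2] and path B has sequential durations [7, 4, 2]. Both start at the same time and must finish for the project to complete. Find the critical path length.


Path A total = 3 + 10 + 11 + 2 = 26
Path B total = 7 + 4 + 2 = 13
Critical path = longest path = max(26, 13) = 26

26


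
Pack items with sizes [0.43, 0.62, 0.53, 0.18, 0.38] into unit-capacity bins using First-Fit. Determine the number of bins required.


Place items sequentially using First-Fit:
  Item 0.43 -> new Bin 1
  Item 0.62 -> new Bin 2
  Item 0.53 -> Bin 1 (now 0.96)
  Item 0.18 -> Bin 2 (now 0.8)
  Item 0.38 -> new Bin 3
Total bins used = 3

3


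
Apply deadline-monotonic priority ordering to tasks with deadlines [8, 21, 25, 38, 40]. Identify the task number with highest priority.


Sort tasks by relative deadline (ascending):
  Task 1: deadline = 8
  Task 2: deadline = 21
  Task 3: deadline = 25
  Task 4: deadline = 38
  Task 5: deadline = 40
Priority order (highest first): [1, 2, 3, 4, 5]
Highest priority task = 1

1


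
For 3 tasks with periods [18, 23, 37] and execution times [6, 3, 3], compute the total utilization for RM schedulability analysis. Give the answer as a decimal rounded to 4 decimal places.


Compute individual utilizations (exact fractions):
  Task 1: C/T = 6/18 = 1/3 (approx. 0.3333)
  Task 2: C/T = 3/23 (approx. 0.1304)
  Task 3: C/T = 3/37 (approx. 0.0811)
Total utilization U = 1/3 + 3/23 + 3/37 = 1391/2553
Rounded to 4 decimal places: U = 0.5448
RM (Liu & Layland) bound for 3 tasks = 0.779763; compare with U = 1391/2553 (approx. 0.544849)
U <= bound, so schedulable by RM sufficient condition.

0.5448


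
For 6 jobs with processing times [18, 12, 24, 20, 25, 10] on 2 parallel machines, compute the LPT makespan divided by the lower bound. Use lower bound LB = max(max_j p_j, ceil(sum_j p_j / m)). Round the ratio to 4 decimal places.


LPT order: [25, 24, 20, 18, 12, 10]
Machine loads after assignment: [55, 54]
LPT makespan = 55
Lower bound = max(max_job, ceil(total/2)) = max(25, 55) = 55
Ratio = 55 / 55 = 1.0

1.0


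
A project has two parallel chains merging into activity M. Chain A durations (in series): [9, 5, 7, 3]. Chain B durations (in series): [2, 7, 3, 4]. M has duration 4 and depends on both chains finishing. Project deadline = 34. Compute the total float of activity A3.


Forward pass: ES(A3) = sum of predecessors on chain A = 14
EF = ES + duration = 14 + 7 = 21
Backward pass: LF(M) = deadline = 34; LS(M) = 34 - 4 = 30
LF(A3) = LS(M) - sum(successors on chain A) = 30 - 3 = 27
LS = LF - duration = 27 - 7 = 20
Total float = LS - ES = 20 - 14 = 6

6


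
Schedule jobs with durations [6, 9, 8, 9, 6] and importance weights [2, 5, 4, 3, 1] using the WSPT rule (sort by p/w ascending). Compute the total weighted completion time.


Compute p/w ratios and sort ascending (WSPT): [(9, 5), (8, 4), (6, 2), (9, 3), (6, 1)]
Compute weighted completion times:
  Job (p=9,w=5): C=9, w*C=5*9=45
  Job (p=8,w=4): C=17, w*C=4*17=68
  Job (p=6,w=2): C=23, w*C=2*23=46
  Job (p=9,w=3): C=32, w*C=3*32=96
  Job (p=6,w=1): C=38, w*C=1*38=38
Total weighted completion time = 293

293


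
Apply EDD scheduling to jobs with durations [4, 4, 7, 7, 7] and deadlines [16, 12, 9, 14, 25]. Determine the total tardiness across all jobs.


Sort by due date (EDD order): [(7, 9), (4, 12), (7, 14), (4, 16), (7, 25)]
Compute completion times and tardiness:
  Job 1: p=7, d=9, C=7, tardiness=max(0,7-9)=0
  Job 2: p=4, d=12, C=11, tardiness=max(0,11-12)=0
  Job 3: p=7, d=14, C=18, tardiness=max(0,18-14)=4
  Job 4: p=4, d=16, C=22, tardiness=max(0,22-16)=6
  Job 5: p=7, d=25, C=29, tardiness=max(0,29-25)=4
Total tardiness = 14

14


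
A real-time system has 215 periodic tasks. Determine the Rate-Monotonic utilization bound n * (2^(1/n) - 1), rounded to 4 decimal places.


Compute 2^(1/215) = 1.0032291429
Subtract 1: 1.0032291429 - 1 = 0.0032291429
Multiply by n: 215 * 0.0032291429 = 0.6942657235
Round to 4 dp: 0.6943

0.6943


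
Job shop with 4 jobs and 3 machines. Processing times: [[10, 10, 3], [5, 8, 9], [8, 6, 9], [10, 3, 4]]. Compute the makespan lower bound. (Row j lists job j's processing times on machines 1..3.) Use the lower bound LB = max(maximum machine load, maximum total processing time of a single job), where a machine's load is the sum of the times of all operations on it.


Machine loads:
  Machine 1: 10 + 5 + 8 + 10 = 33
  Machine 2: 10 + 8 + 6 + 3 = 27
  Machine 3: 3 + 9 + 9 + 4 = 25
Max machine load = 33
Job totals:
  Job 1: 23
  Job 2: 22
  Job 3: 23
  Job 4: 17
Max job total = 23
Lower bound = max(33, 23) = 33

33


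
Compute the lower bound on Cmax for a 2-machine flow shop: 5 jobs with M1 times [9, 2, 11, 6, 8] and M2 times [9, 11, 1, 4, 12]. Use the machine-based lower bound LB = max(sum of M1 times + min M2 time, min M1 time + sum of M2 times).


LB1 = sum(M1 times) + min(M2 times) = 36 + 1 = 37
LB2 = min(M1 times) + sum(M2 times) = 2 + 37 = 39
Lower bound = max(LB1, LB2) = max(37, 39) = 39

39


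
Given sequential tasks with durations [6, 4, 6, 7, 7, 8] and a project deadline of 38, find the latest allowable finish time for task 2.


LF(activity 2) = deadline - sum of successor durations
Successors: activities 3 through 6 with durations [6, 7, 7, 8]
Sum of successor durations = 28
LF = 38 - 28 = 10

10


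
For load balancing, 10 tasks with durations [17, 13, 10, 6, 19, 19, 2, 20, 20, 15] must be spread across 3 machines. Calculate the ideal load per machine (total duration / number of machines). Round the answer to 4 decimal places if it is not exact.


Total processing time = 17 + 13 + 10 + 6 + 19 + 19 + 2 + 20 + 20 + 15 = 141
Number of machines = 3
Ideal balanced load = 141 / 3 = 47.0

47.0


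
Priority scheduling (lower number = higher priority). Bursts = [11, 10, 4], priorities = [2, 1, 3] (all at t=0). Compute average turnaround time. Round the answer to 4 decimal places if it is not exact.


Sort by priority (ascending = highest first):
Order: [(1, 10), (2, 11), (3, 4)]
Completion times:
  Priority 1, burst=10, C=10
  Priority 2, burst=11, C=21
  Priority 3, burst=4, C=25
Average turnaround = 56/3 = 18.6667

18.6667


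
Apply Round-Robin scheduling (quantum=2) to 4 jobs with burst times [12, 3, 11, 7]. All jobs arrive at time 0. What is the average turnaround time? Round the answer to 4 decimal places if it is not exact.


Time quantum = 2
Execution trace:
  J1 runs 2 units, time = 2
  J2 runs 2 units, time = 4
  J3 runs 2 units, time = 6
  J4 runs 2 units, time = 8
  J1 runs 2 units, time = 10
  J2 runs 1 units, time = 11
  J3 runs 2 units, time = 13
  J4 runs 2 units, time = 15
  J1 runs 2 units, time = 17
  J3 runs 2 units, time = 19
  J4 runs 2 units, time = 21
  J1 runs 2 units, time = 23
  J3 runs 2 units, time = 25
  J4 runs 1 units, time = 26
  J1 runs 2 units, time = 28
  J3 runs 2 units, time = 30
  J1 runs 2 units, time = 32
  J3 runs 1 units, time = 33
Finish times: [32, 11, 33, 26]
Average turnaround = 102/4 = 25.5

25.5


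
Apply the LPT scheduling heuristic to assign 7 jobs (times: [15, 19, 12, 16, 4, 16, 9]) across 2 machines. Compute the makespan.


Sort jobs in decreasing order (LPT): [19, 16, 16, 15, 12, 9, 4]
Assign each job to the least loaded machine:
  Machine 1: jobs [19, 15, 9, 4], load = 47
  Machine 2: jobs [16, 16, 12], load = 44
Makespan = max load = 47

47


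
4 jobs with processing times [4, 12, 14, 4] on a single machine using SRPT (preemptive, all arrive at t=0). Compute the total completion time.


Since all jobs arrive at t=0, SRPT equals SPT ordering.
SPT order: [4, 4, 12, 14]
Completion times:
  Job 1: p=4, C=4
  Job 2: p=4, C=8
  Job 3: p=12, C=20
  Job 4: p=14, C=34
Total completion time = 4 + 8 + 20 + 34 = 66

66


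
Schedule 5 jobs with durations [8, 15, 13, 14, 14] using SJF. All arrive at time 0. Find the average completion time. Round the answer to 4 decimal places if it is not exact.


SJF order (ascending): [8, 13, 14, 14, 15]
Completion times:
  Job 1: burst=8, C=8
  Job 2: burst=13, C=21
  Job 3: burst=14, C=35
  Job 4: burst=14, C=49
  Job 5: burst=15, C=64
Average completion = 177/5 = 35.4

35.4


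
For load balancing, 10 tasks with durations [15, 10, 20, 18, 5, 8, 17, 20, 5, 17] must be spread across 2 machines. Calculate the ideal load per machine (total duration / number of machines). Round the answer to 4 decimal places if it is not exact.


Total processing time = 15 + 10 + 20 + 18 + 5 + 8 + 17 + 20 + 5 + 17 = 135
Number of machines = 2
Ideal balanced load = 135 / 2 = 67.5

67.5


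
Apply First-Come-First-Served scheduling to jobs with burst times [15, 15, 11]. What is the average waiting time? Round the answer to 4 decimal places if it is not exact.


FCFS order (as given): [15, 15, 11]
Waiting times:
  Job 1: wait = 0
  Job 2: wait = 15
  Job 3: wait = 30
Sum of waiting times = 45
Average waiting time = 45/3 = 15.0

15.0


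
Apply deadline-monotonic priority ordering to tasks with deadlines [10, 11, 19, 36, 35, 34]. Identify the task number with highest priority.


Sort tasks by relative deadline (ascending):
  Task 1: deadline = 10
  Task 2: deadline = 11
  Task 3: deadline = 19
  Task 6: deadline = 34
  Task 5: deadline = 35
  Task 4: deadline = 36
Priority order (highest first): [1, 2, 3, 6, 5, 4]
Highest priority task = 1

1


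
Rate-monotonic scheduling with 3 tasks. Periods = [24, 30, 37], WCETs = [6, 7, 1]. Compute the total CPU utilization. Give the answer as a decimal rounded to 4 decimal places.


Compute individual utilizations (exact fractions):
  Task 1: C/T = 6/24 = 1/4 (approx. 0.25)
  Task 2: C/T = 7/30 (approx. 0.2333)
  Task 3: C/T = 1/37 (approx. 0.027)
Total utilization U = 1/4 + 7/30 + 1/37 = 1133/2220
Rounded to 4 decimal places: U = 0.5104
RM (Liu & Layland) bound for 3 tasks = 0.779763; compare with U = 1133/2220 (approx. 0.510360)
U <= bound, so schedulable by RM sufficient condition.

0.5104


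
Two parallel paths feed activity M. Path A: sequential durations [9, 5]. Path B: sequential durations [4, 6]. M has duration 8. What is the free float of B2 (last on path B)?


ES(B2) = sum of predecessors on chain B = 4
EF(B2) = ES + duration = 4 + 6 = 10
Successor of B2 is M. ES(M) = max(sum(A), sum(B)) = max(14, 10) = 14
Free float = ES(successor) - EF(current) = 14 - 10 = 4

4


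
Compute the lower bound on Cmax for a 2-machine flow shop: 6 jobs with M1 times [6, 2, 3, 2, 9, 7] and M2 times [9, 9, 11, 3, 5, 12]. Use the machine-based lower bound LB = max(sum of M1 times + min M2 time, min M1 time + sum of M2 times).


LB1 = sum(M1 times) + min(M2 times) = 29 + 3 = 32
LB2 = min(M1 times) + sum(M2 times) = 2 + 49 = 51
Lower bound = max(LB1, LB2) = max(32, 51) = 51

51


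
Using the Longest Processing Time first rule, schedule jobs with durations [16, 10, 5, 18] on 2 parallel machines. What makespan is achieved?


Sort jobs in decreasing order (LPT): [18, 16, 10, 5]
Assign each job to the least loaded machine:
  Machine 1: jobs [18, 5], load = 23
  Machine 2: jobs [16, 10], load = 26
Makespan = max load = 26

26


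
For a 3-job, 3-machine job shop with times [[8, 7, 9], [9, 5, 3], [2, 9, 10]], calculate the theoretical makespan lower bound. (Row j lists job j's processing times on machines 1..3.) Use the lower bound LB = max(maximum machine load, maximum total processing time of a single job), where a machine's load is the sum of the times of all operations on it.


Machine loads:
  Machine 1: 8 + 9 + 2 = 19
  Machine 2: 7 + 5 + 9 = 21
  Machine 3: 9 + 3 + 10 = 22
Max machine load = 22
Job totals:
  Job 1: 24
  Job 2: 17
  Job 3: 21
Max job total = 24
Lower bound = max(22, 24) = 24

24


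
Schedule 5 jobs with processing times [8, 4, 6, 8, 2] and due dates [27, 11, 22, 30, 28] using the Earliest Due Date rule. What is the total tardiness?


Sort by due date (EDD order): [(4, 11), (6, 22), (8, 27), (2, 28), (8, 30)]
Compute completion times and tardiness:
  Job 1: p=4, d=11, C=4, tardiness=max(0,4-11)=0
  Job 2: p=6, d=22, C=10, tardiness=max(0,10-22)=0
  Job 3: p=8, d=27, C=18, tardiness=max(0,18-27)=0
  Job 4: p=2, d=28, C=20, tardiness=max(0,20-28)=0
  Job 5: p=8, d=30, C=28, tardiness=max(0,28-30)=0
Total tardiness = 0

0


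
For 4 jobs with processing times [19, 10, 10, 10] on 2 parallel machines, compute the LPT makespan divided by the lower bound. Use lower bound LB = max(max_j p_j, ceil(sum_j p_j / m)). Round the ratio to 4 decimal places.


LPT order: [19, 10, 10, 10]
Machine loads after assignment: [29, 20]
LPT makespan = 29
Lower bound = max(max_job, ceil(total/2)) = max(19, 25) = 25
Ratio = 29 / 25 = 1.16

1.16


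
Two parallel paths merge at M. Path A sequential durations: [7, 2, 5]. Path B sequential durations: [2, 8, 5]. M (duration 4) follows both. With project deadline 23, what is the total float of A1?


Forward pass: ES(A1) = sum of predecessors on chain A = 0
EF = ES + duration = 0 + 7 = 7
Backward pass: LF(M) = deadline = 23; LS(M) = 23 - 4 = 19
LF(A1) = LS(M) - sum(successors on chain A) = 19 - 7 = 12
LS = LF - duration = 12 - 7 = 5
Total float = LS - ES = 5 - 0 = 5

5


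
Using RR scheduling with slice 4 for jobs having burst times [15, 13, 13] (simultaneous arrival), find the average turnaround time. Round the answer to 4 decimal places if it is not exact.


Time quantum = 4
Execution trace:
  J1 runs 4 units, time = 4
  J2 runs 4 units, time = 8
  J3 runs 4 units, time = 12
  J1 runs 4 units, time = 16
  J2 runs 4 units, time = 20
  J3 runs 4 units, time = 24
  J1 runs 4 units, time = 28
  J2 runs 4 units, time = 32
  J3 runs 4 units, time = 36
  J1 runs 3 units, time = 39
  J2 runs 1 units, time = 40
  J3 runs 1 units, time = 41
Finish times: [39, 40, 41]
Average turnaround = 120/3 = 40.0

40.0
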